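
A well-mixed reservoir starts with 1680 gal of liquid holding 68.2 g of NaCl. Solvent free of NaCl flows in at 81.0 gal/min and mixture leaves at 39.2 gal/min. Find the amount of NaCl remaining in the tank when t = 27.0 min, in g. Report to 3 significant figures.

Let m(t) be the amount of NaCl. Volume: V(t) = V₀ + (Q_in − Q_out) t = 1680 + 41.800 t; V(27.0) = 2808.6 gal.
No NaCl enters, so dm/dt = −Q_out · (m/V).
Separate: dm/m = −Q_out dt/V(t) ⇒ ln(m/m₀) = −(Q_out/(Q_in−Q_out)) ln(V/V₀).
m = m₀ (V₀/V)^(Q_out/(Q_in−Q_out)) = 68.2 × (1680/2808.6)^(0.93780) = 42.120 g.

42.1 g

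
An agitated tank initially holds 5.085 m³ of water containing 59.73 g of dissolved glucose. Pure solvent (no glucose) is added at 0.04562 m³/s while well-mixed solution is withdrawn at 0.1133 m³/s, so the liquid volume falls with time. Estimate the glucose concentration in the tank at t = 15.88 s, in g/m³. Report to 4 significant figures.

Total volume: dV/dt = Q_in − Q_out = -0.0676800 m³/s, so V(t) = 5.085 − 0.0676800 t and V(15.88) = 4.01024 m³.
Solute balance: dm/dt = 0 − Q_out C = −Q_out m/V(t).
dm/m = −Q_out dt/(V₀ − 0.0676800 t); integrating gives ln(m/m₀) = −(Q_out/(Q_in−Q_out)) ln(V/V₀).
m = m₀ (V₀/V)^(Q_out/(Q_in−Q_out)) = 59.73 × (5.085/4.01024)^(-1.67405) = 40.1387 g.
C = m/V = 40.1387/4.01024 = 10.0090 g/m³.

10.01 g/m³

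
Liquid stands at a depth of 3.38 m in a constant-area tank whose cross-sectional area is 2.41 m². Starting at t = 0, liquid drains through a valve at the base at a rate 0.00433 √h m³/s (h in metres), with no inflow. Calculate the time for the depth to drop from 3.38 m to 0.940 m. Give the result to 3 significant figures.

967 s

Accumulation of liquid (constant cross-section A): A dh/dt = −0.00433 √h.
∫ h^(−1/2) dh = −(0.00433/A) ∫ dt, giving 2√h = 2√h₀ − (0.00433/A) t.
t = 2A(√h₀ − √h)/0.00433 = 2·2.41·(√3.38 − √0.940)/0.00433
  = 4.8200 × (1.8385 − 0.96954) / 0.00433 = 967.27 s.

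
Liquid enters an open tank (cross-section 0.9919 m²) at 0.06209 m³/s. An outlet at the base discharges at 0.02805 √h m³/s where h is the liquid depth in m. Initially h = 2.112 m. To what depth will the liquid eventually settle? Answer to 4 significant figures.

4.900 m

A dh/dt = Q_in − 0.02805 √h. Steady state requires inflow = outflow:
Q_in = 0.02805 √h_ss ⇒ √h_ss = 0.06209/0.02805 = 2.21355.
h_ss = 2.21355² = 4.89979 m. (Since h₀ = 2.112 m < h_ss, the level will rise toward this value.)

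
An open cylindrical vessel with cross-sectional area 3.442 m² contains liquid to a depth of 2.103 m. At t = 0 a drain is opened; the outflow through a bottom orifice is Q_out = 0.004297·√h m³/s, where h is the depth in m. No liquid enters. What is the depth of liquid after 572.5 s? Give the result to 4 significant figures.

With no inflow, A dh/dt = −0.004297 √h.
This is separable: 2 d(√h)/dt = −0.004297/A, so √h = √h₀ − (0.004297/(2A)) t.
√h = √2.103 − 0.004297·572.5/(2·3.442) = 1.45017 − 0.357355 = 1.09282.
h = 1.09282² = 1.19425 m.

1.194 m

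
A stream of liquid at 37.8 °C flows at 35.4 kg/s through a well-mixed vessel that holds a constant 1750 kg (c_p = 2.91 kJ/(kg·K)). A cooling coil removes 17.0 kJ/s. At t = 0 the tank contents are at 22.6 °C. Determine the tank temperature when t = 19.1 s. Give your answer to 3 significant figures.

Unsteady energy balance on the tank contents: M c_p dT/dt = ṁ c_p (T_in − T) − 17.0.
Rearrange: dT/dt = (T_ss − T)/τ with τ = M/ṁ = 49.435 s and T_ss = T_in − Q̇/(ṁ c_p) = 37.635 °C.
T approaches T_ss exponentially: T(t) = T_ss + (T₀ − T_ss) e^(−t/τ).
T(19.1) = 37.635 + (-15.035)·e^(−19.1/49.435) = 37.635 + (-15.035)·0.67952 = 27.418 °C.

27.4 °C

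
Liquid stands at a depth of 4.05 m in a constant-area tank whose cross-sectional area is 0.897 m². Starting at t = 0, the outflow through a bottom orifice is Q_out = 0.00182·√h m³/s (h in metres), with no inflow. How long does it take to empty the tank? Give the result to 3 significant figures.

A dh/dt = −Q_out = −0.00182 √h.
Separate and integrate: 2(√h − √h₀) = −(0.00182/A) t.
Set h = 0: 2√h₀ = (0.00182/A) t_empty ⇒ t_empty = 2A√h₀/0.00182.
t_empty = 2·0.897·√4.05/0.00182 = 1.7940·2.0125/0.00182 = 1983.7 s.

1980 s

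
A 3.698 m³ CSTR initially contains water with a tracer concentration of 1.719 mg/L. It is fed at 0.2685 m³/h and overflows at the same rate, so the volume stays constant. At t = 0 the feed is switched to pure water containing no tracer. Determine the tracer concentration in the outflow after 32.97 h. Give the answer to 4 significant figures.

Accumulation = in − out for the solute gives V dC/dt = Q(C_in − C).
So dC/dt = (C_in − C)/τ with τ = V/Q = 3.698/0.2685 = 13.7728 h.
C approaches C_in exponentially: C(t) = C_in + (C₀ − C_in) e^(−t/τ).
C(32.97) = 0 + (1.719 − 0)·e^(−32.97/13.7728) = 0 + (1.71900)·0.0912779 = 0.156907 mg/L.

0.1569 mg/L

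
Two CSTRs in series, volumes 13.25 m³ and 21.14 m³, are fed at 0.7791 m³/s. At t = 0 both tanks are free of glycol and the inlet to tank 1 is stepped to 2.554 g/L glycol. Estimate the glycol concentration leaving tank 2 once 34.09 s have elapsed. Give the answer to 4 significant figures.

1.184 g/L

Species balance on tank i: dCᵢ/dt = (Cᵢ₋₁ − Cᵢ)/τᵢ with τᵢ = Vᵢ/Q.
τ₁ = 13.25/0.7791 = 17.0068 s; τ₂ = 21.14/0.7791 = 27.1339 s.
Tank 1: C₁ = C_in(1 − e^(−t/τ₁)). Tank 2 (τ₁ ≠ τ₂): C₂ = C_in[1 − (τ₁ e^(−t/τ₁) − τ₂ e^(−t/τ₂))/(τ₁ − τ₂)].
At t = 34.09: e^(−t/τ₁) = 0.134729, e^(−t/τ₂) = 0.284687.
C₂ = 2.554·[1 − (17.0068·0.134729 − 27.1339·0.284687)/(-10.1271)] = 2.554·0.463481 = 1.18373 g/L.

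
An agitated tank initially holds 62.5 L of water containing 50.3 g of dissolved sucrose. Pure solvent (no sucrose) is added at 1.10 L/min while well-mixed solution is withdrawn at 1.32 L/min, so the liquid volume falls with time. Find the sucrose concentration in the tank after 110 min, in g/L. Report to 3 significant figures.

Let m(t) be the amount of sucrose. Volume: V(t) = V₀ + (Q_in − Q_out) t = 62.5 − 0.22000 t; V(110) = 38.300 L.
Species balance (pure solvent in): dm/dt = −Q_out · m/V(t).
dm/m = −Q_out dt/(V₀ − 0.22000 t); integrating gives ln(m/m₀) = −(Q_out/(Q_in−Q_out)) ln(V/V₀).
m = m₀ (V₀/V)^(Q_out/(Q_in−Q_out)) = 50.3 × (62.5/38.300)^(-6.0000) = 2.6637 g.
C = m/V = 2.6637/38.300 = 0.069548 g/L.

0.0695 g/L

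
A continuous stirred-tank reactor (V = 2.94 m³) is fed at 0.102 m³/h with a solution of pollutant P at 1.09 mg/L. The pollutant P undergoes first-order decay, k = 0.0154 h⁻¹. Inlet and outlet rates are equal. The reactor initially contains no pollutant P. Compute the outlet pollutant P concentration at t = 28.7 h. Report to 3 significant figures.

V dC/dt = Q(C_in − C) − k V C.
dC/dt = (Q/V) C_in − (Q/V + k) C; effective rate a = Q/V + k = 0.034694 + 0.0154 = 0.050094 h⁻¹.
C_ss = Q C_in/(Q + kV) = 0.75491 mg/L; C(t) = C_ss + (C₀ − C_ss) e^(−a t).
C(28.7) = 0.75491 + (-0.75491)·e^(−0.050094·28.7) = 0.75491 + (-0.75491)·0.23747 = 0.57564 mg/L.

0.576 mg/L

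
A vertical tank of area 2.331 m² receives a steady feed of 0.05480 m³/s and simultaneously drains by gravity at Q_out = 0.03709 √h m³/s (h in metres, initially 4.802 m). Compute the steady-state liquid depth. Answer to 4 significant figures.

Volume balance on the tank: A dh/dt = Q_in − 0.03709 √h. At steady state dh/dt = 0:
Q_in = 0.03709 √h_ss ⇒ √h_ss = 0.05480/0.03709 = 1.47749.
h_ss = 1.47749² = 2.18297 m. (Since h₀ = 4.802 m > h_ss, the level will fall toward this value.)

2.183 m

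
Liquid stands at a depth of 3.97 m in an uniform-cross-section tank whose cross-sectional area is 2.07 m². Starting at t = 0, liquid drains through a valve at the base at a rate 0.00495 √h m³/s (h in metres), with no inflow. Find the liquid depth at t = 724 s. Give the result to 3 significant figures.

Volume balance on the tank: A dh/dt = −0.00495 √h.
∫ h^(−1/2) dh = −(0.00495/A) ∫ dt, giving 2√h = 2√h₀ − (0.00495/A) t.
√h = √3.97 − 0.00495·724/(2·2.07) = 1.9925 − 0.86565 = 1.1268.
h = 1.1268² = 1.2698 m.

1.27 m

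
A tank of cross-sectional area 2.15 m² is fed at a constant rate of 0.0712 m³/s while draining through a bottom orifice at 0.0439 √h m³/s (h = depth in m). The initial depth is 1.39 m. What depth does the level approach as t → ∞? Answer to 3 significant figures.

Level balance: A dh/dt = 0.0712 − 0.0439 √h. Setting dh/dt = 0:
Q_in = 0.0439 √h_ss ⇒ √h_ss = 0.0712/0.0439 = 1.6219.
h_ss = 1.6219² = 2.6305 m. (Since h₀ = 1.39 m < h_ss, the level will rise toward this value.)

2.63 m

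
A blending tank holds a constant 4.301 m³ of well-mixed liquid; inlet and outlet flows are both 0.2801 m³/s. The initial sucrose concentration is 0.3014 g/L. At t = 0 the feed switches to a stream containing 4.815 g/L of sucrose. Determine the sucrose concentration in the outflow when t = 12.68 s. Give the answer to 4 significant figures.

2.839 g/L

Accumulation = in − out for the solute gives V dC/dt = Q(C_in − C).
Time constant τ = V/Q = 4.301/0.2801 = 15.3552 s.
Solution: C(t) = C_in + (C₀ − C_in) e^(−t/τ).
C(12.68) = 4.815 + (0.3014 − 4.815)·e^(−12.68/15.3552) = 4.815 + (-4.51360)·0.437895 = 2.83852 g/L.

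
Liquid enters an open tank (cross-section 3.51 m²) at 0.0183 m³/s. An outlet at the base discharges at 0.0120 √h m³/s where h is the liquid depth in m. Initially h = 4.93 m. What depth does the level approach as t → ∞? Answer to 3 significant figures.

Mass balance (ρ constant): A dh/dt = Q_in − 0.0120 √h. At steady state dh/dt = 0:
Q_in = 0.0120 √h_ss ⇒ √h_ss = 0.0183/0.0120 = 1.5250.
h_ss = 1.5250² = 2.3256 m. (Since h₀ = 4.93 m > h_ss, the level will fall toward this value.)

2.33 m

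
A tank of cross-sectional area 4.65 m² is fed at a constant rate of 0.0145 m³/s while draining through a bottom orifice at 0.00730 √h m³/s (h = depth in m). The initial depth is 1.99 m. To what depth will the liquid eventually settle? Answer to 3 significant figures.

A dh/dt = Q_in − 0.00730 √h. Steady state requires inflow = outflow:
Q_in = 0.00730 √h_ss ⇒ √h_ss = 0.0145/0.00730 = 1.9863.
h_ss = 1.9863² = 3.9454 m. (Since h₀ = 1.99 m < h_ss, the level will rise toward this value.)

3.95 m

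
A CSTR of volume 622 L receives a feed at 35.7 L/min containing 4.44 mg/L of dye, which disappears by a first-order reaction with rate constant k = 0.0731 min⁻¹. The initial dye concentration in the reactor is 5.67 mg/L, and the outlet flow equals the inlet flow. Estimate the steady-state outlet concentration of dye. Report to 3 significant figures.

1.95 mg/L

Species balance: V dC/dt = Q C_in − Q C − k V C.
At steady state: 0 = Q C_in − (Q + kV) C_ss, so C_ss = Q C_in/(Q + kV).
C_ss = 35.7·4.44/(35.7 + 0.0731·622) = 158.51/81.168 = 1.9528 mg/L.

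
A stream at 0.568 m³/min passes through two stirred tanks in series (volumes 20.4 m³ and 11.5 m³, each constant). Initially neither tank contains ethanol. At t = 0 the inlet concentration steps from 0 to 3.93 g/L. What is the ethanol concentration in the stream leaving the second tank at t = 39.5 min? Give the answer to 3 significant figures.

1.65 g/L

Species balance on tank i: dCᵢ/dt = (Cᵢ₋₁ − Cᵢ)/τᵢ with τᵢ = Vᵢ/Q.
τ₁ = 20.4/0.568 = 35.915 min; τ₂ = 11.5/0.568 = 20.246 min.
Solving the cascade with C₁(0)=C₂(0)=0 gives C₂(t) = C_in[1 − (τ₁ e^(−t/τ₁) − τ₂ e^(−t/τ₂))/(τ₁ − τ₂)].
At t = 39.5: e^(−t/τ₁) = 0.33294, e^(−t/τ₂) = 0.14214.
C₂ = 3.93·[1 − (35.915·0.33294 − 20.246·0.14214)/(15.669)] = 3.93·0.42053 = 1.6527 g/L.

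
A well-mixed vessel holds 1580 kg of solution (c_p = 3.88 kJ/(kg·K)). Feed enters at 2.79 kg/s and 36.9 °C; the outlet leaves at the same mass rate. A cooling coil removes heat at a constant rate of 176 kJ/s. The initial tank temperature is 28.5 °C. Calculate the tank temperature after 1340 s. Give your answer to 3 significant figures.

21.4 °C

Heat balance on the well-mixed liquid: M c_p dT/dt = ṁ c_p (T_in − T) − 176.
Rearrange: dT/dt = (T_ss − T)/τ with τ = M/ṁ = 566.31 s and T_ss = T_in − Q̇/(ṁ c_p) = 20.642 °C.
Solution: T(t) = T_ss + (T₀ − T_ss) e^(−t/τ).
T(1340) = 20.642 + (7.8584)·e^(−1340/566.31) = 20.642 + (7.8584)·0.093836 = 21.379 °C.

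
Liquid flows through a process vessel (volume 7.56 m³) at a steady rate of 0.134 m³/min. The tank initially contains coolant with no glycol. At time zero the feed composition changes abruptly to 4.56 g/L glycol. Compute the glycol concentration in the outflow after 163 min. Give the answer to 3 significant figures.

4.31 g/L

Mass balance on the solute (V constant): V dC/dt = Q(C_in − C).
Time constant τ = V/Q = 7.56/0.134 = 56.418 min.
Solution: C(t) = C_in + (C₀ − C_in) e^(−t/τ).
C(163) = 4.56 + (0 − 4.56)·e^(−163/56.418) = 4.56 + (-4.5600)·0.055623 = 4.3064 g/L.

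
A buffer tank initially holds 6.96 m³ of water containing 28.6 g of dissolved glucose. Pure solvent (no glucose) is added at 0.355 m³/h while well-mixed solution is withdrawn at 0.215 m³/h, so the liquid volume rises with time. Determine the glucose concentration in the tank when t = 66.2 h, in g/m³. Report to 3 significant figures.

0.480 g/m³

Total volume: dV/dt = Q_in − Q_out = 0.14000 m³/h, so V(t) = 6.96 + 0.14000 t and V(66.2) = 16.228 m³.
No glucose enters, so dm/dt = −Q_out · (m/V).
dm/m = −Q_out dt/(V₀ + 0.14000 t); integrating gives ln(m/m₀) = −(Q_out/(Q_in−Q_out)) ln(V/V₀).
m = m₀ (V₀/V)^(Q_out/(Q_in−Q_out)) = 28.6 × (6.96/16.228)^(1.5357) = 7.7938 g.
C = m/V = 7.7938/16.228 = 0.48027 g/m³.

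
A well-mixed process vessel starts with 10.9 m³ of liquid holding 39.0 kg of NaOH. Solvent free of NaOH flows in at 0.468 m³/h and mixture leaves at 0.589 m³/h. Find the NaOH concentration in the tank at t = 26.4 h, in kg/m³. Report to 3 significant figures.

Let m(t) be the amount of NaOH. Volume: V(t) = V₀ + (Q_in − Q_out) t = 10.9 − 0.12100 t; V(26.4) = 7.7056 m³.
No NaOH enters, so dm/dt = −Q_out · (m/V).
dm/m = −Q_out dt/(V₀ − 0.12100 t); integrating gives ln(m/m₀) = −(Q_out/(Q_in−Q_out)) ln(V/V₀).
m = m₀ (V₀/V)^(Q_out/(Q_in−Q_out)) = 39.0 × (10.9/7.7056)^(-4.8678) = 7.2091 kg.
C = m/V = 7.2091/7.7056 = 0.93557 kg/m³.

0.936 kg/m³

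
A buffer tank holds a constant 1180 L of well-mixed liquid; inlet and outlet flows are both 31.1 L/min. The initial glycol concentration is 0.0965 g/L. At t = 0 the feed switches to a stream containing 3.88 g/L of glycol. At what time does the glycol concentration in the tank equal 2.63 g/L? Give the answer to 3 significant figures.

Unsteady species balance (constant V, well mixed): V dC/dt = Q(C_in − C), so τ = V/Q = 37.942 min.
C(t) = C_in + (C₀ − C_in) e^(−t/τ). Set C = 2.63 and solve for t:
e^(−t/τ) = (C − C_in)/(C₀ − C_in) = (2.63 − 3.88)/(0.0965 − 3.88) = 0.33038
t = −τ ln(…) = 37.942 × 1.1075 = 42.021 min.

42.0 min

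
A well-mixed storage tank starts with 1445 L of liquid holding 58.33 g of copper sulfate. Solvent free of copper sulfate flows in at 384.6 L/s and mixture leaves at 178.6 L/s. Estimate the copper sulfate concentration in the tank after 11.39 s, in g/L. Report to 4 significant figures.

0.006666 g/L

Let m(t) be the amount of copper sulfate. Volume: V(t) = V₀ + (Q_in − Q_out) t = 1445 + 206.000 t; V(11.39) = 3791.34 L.
No copper sulfate enters, so dm/dt = −Q_out · (m/V).
Separate: dm/m = −Q_out dt/V(t) ⇒ ln(m/m₀) = −(Q_out/(Q_in−Q_out)) ln(V/V₀).
m = m₀ (V₀/V)^(Q_out/(Q_in−Q_out)) = 58.33 × (1445/3791.34)^(0.866990) = 25.2748 g.
C = m/V = 25.2748/3791.34 = 0.00666646 g/L.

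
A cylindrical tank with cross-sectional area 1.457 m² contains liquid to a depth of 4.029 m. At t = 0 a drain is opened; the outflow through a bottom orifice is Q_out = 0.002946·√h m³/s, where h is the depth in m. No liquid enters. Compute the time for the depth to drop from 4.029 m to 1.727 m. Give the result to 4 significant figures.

Accumulation of liquid (constant cross-section A): A dh/dt = −0.002946 √h.
This is separable: 2 d(√h)/dt = −0.002946/A, so √h = √h₀ − (0.002946/(2A)) t.
t = 2A(√h₀ − √h)/0.002946 = 2·1.457·(√4.029 − √1.727)/0.002946
  = 2.91400 × (2.00724 − 1.31415) / 0.002946 = 685.555 s.

685.6 s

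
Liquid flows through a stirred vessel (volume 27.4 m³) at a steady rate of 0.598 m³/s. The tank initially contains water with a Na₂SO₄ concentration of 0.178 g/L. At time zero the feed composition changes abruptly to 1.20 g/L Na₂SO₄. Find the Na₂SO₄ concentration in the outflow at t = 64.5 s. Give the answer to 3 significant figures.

0.950 g/L

Mass balance on the solute (V constant): V dC/dt = Q(C_in − C).
Rewrite as dC/dt + C/τ = C_in/τ, τ = V/Q = 45.819 s.
This is linear first-order; C(t) = C_in + (C₀ − C_in) e^(−t/τ).
C(64.5) = 1.20 + (0.178 − 1.20)·e^(−64.5/45.819) = 1.20 + (-1.0220)·0.24471 = 0.94991 g/L.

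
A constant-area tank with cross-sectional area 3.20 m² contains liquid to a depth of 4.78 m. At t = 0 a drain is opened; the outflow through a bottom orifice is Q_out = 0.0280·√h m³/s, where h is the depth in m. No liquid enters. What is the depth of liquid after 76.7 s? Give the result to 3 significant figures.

Mass balance (ρ constant): A dh/dt = −0.0280 √h.
Separate and integrate: 2(√h − √h₀) = −(0.0280/A) t.
√h = √4.78 − 0.0280·76.7/(2·3.20) = 2.1863 − 0.33556 = 1.8508.
h = 1.8508² = 3.4253 m.

3.43 m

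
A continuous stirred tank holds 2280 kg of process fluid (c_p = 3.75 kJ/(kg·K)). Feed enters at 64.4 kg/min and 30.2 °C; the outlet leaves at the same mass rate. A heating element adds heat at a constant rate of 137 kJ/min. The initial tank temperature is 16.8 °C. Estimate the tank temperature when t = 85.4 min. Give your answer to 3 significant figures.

29.5 °C

M c_p dT/dt = ṁ c_p (T_in − T) + Q̇.
Rearrange: dT/dt = (T_ss − T)/τ with τ = M/ṁ = 35.404 min and T_ss = T_in + Q̇/(ṁ c_p) = 30.767 °C.
Integrating: T(t) = T_ss + (T₀ − T_ss) e^(−t/τ).
T(85.4) = 30.767 + (-13.967)·e^(−85.4/35.404) = 30.767 + (-13.967)·0.089620 = 29.516 °C.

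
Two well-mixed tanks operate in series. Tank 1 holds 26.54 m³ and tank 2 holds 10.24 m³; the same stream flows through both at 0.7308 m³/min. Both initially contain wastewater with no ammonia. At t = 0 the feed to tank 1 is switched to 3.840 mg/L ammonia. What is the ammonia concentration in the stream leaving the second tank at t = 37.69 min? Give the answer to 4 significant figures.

Each tank obeys Vᵢ dCᵢ/dt = Q(Cᵢ₋₁ − Cᵢ), so τᵢ = Vᵢ/Q.
τ₁ = 26.54/0.7308 = 36.3164 min; τ₂ = 10.24/0.7308 = 14.0120 min.
Solving the cascade with C₁(0)=C₂(0)=0 gives C₂(t) = C_in[1 − (τ₁ e^(−t/τ₁) − τ₂ e^(−t/τ₂))/(τ₁ − τ₂)].
At t = 37.69: e^(−t/τ₁) = 0.354225, e^(−t/τ₂) = 0.0678925.
C₂ = 3.840·[1 − (36.3164·0.354225 − 14.0120·0.0678925)/(22.3043)] = 3.840·0.465896 = 1.78904 mg/L.

1.789 mg/L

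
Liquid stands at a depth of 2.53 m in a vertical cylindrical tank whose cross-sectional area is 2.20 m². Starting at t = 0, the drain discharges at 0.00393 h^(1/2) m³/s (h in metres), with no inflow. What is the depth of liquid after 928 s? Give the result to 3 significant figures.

0.580 m

A dh/dt = −Q_out = −0.00393 √h.
Separate and integrate: 2(√h − √h₀) = −(0.00393/A) t.
√h = √2.53 − 0.00393·928/(2·2.20) = 1.5906 − 0.82887 = 0.76172.
h = 0.76172² = 0.58022 m.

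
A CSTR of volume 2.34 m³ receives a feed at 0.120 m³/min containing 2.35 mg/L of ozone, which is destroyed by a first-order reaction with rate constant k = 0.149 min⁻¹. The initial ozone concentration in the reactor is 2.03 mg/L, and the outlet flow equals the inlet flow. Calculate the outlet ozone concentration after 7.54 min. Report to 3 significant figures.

V dC/dt = Q(C_in − C) − k V C.
dC/dt = (Q/V) C_in − (Q/V + k) C; effective rate a = Q/V + k = 0.051282 + 0.149 = 0.20028 min⁻¹.
C_ss = Q C_in/(Q + kV) = 0.60172 mg/L; C(t) = C_ss + (C₀ − C_ss) e^(−a t).
C(7.54) = 0.60172 + (1.4283)·e^(−0.20028·7.54) = 0.60172 + (1.4283)·0.22088 = 0.91720 mg/L.

0.917 mg/L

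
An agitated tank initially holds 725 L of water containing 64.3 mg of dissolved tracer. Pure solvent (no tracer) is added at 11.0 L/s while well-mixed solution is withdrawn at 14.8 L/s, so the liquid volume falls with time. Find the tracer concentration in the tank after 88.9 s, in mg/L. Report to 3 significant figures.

Total volume: dV/dt = Q_in − Q_out = -3.8000 L/s, so V(t) = 725 − 3.8000 t and V(88.9) = 387.18 L.
Species balance (pure solvent in): dm/dt = −Q_out · m/V(t).
Separate: dm/m = −Q_out dt/V(t) ⇒ ln(m/m₀) = −(Q_out/(Q_in−Q_out)) ln(V/V₀).
m = m₀ (V₀/V)^(Q_out/(Q_in−Q_out)) = 64.3 × (725/387.18)^(-3.8947) = 5.5871 mg.
C = m/V = 5.5871/387.18 = 0.014430 mg/L.

0.0144 mg/L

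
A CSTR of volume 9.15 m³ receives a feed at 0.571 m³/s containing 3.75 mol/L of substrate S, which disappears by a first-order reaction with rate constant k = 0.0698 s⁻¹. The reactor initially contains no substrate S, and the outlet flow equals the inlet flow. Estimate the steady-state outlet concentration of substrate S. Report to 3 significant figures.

1.77 mol/L

Accumulation = in − out − consumed: V dC/dt = Q C_in − Q C − k V C.
At steady state: 0 = Q C_in − (Q + kV) C_ss, so C_ss = Q C_in/(Q + kV).
C_ss = 0.571·3.75/(0.571 + 0.0698·9.15) = 2.1412/1.2097 = 1.7701 mol/L.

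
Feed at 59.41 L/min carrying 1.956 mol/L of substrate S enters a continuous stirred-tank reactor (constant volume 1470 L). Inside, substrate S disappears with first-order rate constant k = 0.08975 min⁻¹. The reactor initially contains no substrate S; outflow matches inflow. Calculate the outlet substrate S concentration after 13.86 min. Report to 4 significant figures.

Species balance: V dC/dt = Q C_in − Q C − k V C.
This is linear with rate a = Q/V + k = 0.130165 min⁻¹.
C_ss = Q C_in/(Q + kV) = 0.607319 mol/L; C(t) = C_ss + (C₀ − C_ss) e^(−a t).
C(13.86) = 0.607319 + (-0.607319)·e^(−0.130165·13.86) = 0.607319 + (-0.607319)·0.164625 = 0.507339 mol/L.

0.5073 mol/L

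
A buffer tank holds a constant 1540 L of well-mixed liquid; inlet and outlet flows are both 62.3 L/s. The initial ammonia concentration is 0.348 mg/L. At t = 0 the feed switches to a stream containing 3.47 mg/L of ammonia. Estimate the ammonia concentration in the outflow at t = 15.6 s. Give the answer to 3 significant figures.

Species balance on the tank: V dC/dt = Q(C_in − C).
So dC/dt = (C_in − C)/τ with τ = V/Q = 1540/62.3 = 24.719 s.
C approaches C_in exponentially: C(t) = C_in + (C₀ − C_in) e^(−t/τ).
C(15.6) = 3.47 + (0.348 − 3.47)·e^(−15.6/24.719) = 3.47 + (-3.1220)·0.53201 = 1.8091 mg/L.

1.81 mg/L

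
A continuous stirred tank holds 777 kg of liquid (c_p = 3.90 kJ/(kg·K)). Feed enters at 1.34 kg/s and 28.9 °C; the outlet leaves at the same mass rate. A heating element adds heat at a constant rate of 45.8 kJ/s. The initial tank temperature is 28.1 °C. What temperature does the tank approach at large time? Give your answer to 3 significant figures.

37.7 °C

M c_p dT/dt = ṁ c_p (T_in − T) + Q̇.
At steady state dT/dt = 0 ⇒ T_ss = T_in + Q̇/(ṁ c_p) = 28.9 + 45.8/(1.34·3.90) = 37.664 °C.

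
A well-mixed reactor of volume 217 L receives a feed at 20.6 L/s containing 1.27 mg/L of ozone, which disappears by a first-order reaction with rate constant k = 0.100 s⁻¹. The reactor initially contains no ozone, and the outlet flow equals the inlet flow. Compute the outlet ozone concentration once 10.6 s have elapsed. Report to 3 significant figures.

Species balance: V dC/dt = Q C_in − Q C − k V C.
This is linear with rate a = Q/V + k = 0.19493 s⁻¹.
C_ss = Q C_in/(Q + kV) = 0.61849 mg/L; C(t) = C_ss + (C₀ − C_ss) e^(−a t).
C(10.6) = 0.61849 + (-0.61849)·e^(−0.19493·10.6) = 0.61849 + (-0.61849)·0.12666 = 0.54015 mg/L.

0.540 mg/L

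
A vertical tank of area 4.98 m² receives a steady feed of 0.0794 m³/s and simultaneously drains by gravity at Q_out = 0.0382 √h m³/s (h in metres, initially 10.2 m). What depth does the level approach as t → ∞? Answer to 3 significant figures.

4.32 m

A dh/dt = Q_in − 0.0382 √h. Steady state requires inflow = outflow:
Q_in = 0.0382 √h_ss ⇒ √h_ss = 0.0794/0.0382 = 2.0785.
h_ss = 2.0785² = 4.3203 m. (Since h₀ = 10.2 m > h_ss, the level will fall toward this value.)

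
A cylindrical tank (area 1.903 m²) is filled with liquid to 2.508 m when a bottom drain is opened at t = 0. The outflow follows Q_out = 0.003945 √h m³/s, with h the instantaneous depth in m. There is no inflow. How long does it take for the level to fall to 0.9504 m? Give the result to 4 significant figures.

With no inflow, A dh/dt = −0.003945 √h.
Separate and integrate: 2(√h − √h₀) = −(0.003945/A) t.
t = 2A(√h₀ − √h)/0.003945 = 2·1.903·(√2.508 − √0.9504)/0.003945
  = 3.80600 × (1.58367 − 0.974885) / 0.003945 = 587.332 s.

587.3 s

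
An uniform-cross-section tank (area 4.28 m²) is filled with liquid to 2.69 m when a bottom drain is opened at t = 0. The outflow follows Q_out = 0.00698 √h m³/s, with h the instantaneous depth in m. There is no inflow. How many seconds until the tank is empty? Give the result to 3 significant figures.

Unsteady balance on liquid volume: A dh/dt = −0.00698 √h.
This is separable: 2 d(√h)/dt = −0.00698/A, so √h = √h₀ − (0.00698/(2A)) t.
Set h = 0: 2√h₀ = (0.00698/A) t_empty ⇒ t_empty = 2A√h₀/0.00698.
t_empty = 2·4.28·√2.69/0.00698 = 8.5600·1.6401/0.00698 = 2011.4 s.

2010 s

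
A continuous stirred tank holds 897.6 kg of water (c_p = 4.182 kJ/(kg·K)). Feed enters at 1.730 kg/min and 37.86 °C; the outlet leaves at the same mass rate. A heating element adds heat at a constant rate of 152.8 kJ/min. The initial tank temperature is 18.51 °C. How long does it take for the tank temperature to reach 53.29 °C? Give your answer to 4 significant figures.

First-law balance (no shaft work): M c_p dT/dt = ṁ c_p (T_in − T) + 152.8.
τ = M/ṁ = 518.844 min; T_ss = T_in + Q̇/(ṁ c_p) = 58.9800 °C.
T(t) = T_ss + (T₀ − T_ss) e^(−t/τ). Set T = 53.29:
e^(−t/τ) = (53.29 − 58.9800)/(18.51 − 58.9800) = 0.140597
t = −518.844 · ln(0.140597) = 1017.90 min.

1018 min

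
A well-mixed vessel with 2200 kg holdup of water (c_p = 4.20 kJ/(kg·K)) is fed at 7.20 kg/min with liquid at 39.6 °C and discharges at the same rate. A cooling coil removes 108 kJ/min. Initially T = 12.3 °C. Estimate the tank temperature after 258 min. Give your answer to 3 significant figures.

M c_p dT/dt = ṁ c_p (T_in − T) − Q̇.
Rearrange: dT/dt = (T_ss − T)/τ with τ = M/ṁ = 305.56 min and T_ss = T_in − Q̇/(ṁ c_p) = 36.029 °C.
T approaches T_ss exponentially: T(t) = T_ss + (T₀ − T_ss) e^(−t/τ).
T(258) = 36.029 + (-23.729)·e^(−258/305.56) = 36.029 + (-23.729)·0.42983 = 25.829 °C.

25.8 °C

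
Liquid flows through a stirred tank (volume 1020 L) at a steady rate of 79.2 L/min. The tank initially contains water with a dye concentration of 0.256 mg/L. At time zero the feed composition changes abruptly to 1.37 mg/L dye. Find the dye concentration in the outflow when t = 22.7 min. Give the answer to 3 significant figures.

1.18 mg/L

Mass balance on the solute (V constant): V dC/dt = Q(C_in − C).
Rewrite as dC/dt + C/τ = C_in/τ, τ = V/Q = 12.879 min.
This is linear first-order; C(t) = C_in + (C₀ − C_in) e^(−t/τ).
C(22.7) = 1.37 + (0.256 − 1.37)·e^(−22.7/12.879) = 1.37 + (-1.1140)·0.17160 = 1.1788 mg/L.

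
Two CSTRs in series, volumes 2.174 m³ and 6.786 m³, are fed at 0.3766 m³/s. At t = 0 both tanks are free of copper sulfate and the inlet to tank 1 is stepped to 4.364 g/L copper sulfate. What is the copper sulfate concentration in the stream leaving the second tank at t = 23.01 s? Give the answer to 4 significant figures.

Time constants: τᵢ = Vᵢ/Q for each well-mixed tank.
τ₁ = 2.174/0.3766 = 5.77270 s; τ₂ = 6.786/0.3766 = 18.0191 s.
Tank 1: C₁ = C_in(1 − e^(−t/τ₁)). Tank 2 (τ₁ ≠ τ₂): C₂ = C_in[1 − (τ₁ e^(−t/τ₁) − τ₂ e^(−t/τ₂))/(τ₁ − τ₂)].
At t = 23.01: e^(−t/τ₁) = 0.0185738, e^(−t/τ₂) = 0.278879.
C₂ = 4.364·[1 − (5.77270·0.0185738 − 18.0191·0.278879)/(-12.2464)] = 4.364·0.598419 = 2.61150 g/L.

2.611 g/L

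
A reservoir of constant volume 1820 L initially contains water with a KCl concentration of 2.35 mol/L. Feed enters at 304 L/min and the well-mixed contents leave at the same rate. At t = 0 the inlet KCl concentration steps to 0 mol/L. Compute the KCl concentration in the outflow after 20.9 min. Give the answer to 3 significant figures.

0.0716 mol/L

Species balance on the tank: V dC/dt = Q(C_in − C).
Rewrite as dC/dt + C/τ = C_in/τ, τ = V/Q = 5.9868 min.
Solution: C(t) = C_in + (C₀ − C_in) e^(−t/τ).
C(20.9) = 0 + (2.35 − 0)·e^(−20.9/5.9868) = 0 + (2.3500)·0.030471 = 0.071606 mol/L.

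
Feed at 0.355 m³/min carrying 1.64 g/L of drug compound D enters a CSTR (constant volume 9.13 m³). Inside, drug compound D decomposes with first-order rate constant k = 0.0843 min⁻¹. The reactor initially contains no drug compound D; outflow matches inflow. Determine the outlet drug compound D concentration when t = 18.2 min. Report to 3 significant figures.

V dC/dt = Q(C_in − C) − k V C.
dC/dt = (Q/V) C_in − (Q/V + k) C; effective rate a = Q/V + k = 0.038883 + 0.0843 = 0.12318 min⁻¹.
C_ss = Q C_in/(Q + kV) = 0.51767 g/L; C(t) = C_ss + (C₀ − C_ss) e^(−a t).
C(18.2) = 0.51767 + (-0.51767)·e^(−0.12318·18.2) = 0.51767 + (-0.51767)·0.10625 = 0.46266 g/L.

0.463 g/L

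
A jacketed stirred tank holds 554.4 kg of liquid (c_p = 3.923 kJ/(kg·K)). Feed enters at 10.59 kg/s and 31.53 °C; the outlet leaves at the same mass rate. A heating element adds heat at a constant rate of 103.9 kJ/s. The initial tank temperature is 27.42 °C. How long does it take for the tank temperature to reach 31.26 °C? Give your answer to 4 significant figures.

45.52 s

Heat balance on the well-mixed liquid: M c_p dT/dt = ṁ c_p (T_in − T) + 103.9.
τ = M/ṁ = 52.3513 s; T_ss = T_in + Q̇/(ṁ c_p) = 34.0309 °C.
T(t) = T_ss + (T₀ − T_ss) e^(−t/τ). Set T = 31.26:
e^(−t/τ) = (31.26 − 34.0309)/(27.42 − 34.0309) = 0.419144
t = −52.3513 · ln(0.419144) = 45.5216 s.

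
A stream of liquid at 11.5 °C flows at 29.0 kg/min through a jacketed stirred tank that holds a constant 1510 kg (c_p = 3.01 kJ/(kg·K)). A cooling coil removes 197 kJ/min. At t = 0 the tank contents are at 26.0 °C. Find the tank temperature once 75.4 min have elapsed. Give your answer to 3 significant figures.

First-law balance (no shaft work): M c_p dT/dt = ṁ c_p (T_in − T) − 197.
Rearrange: dT/dt = (T_ss − T)/τ with τ = M/ṁ = 52.069 min and T_ss = T_in − Q̇/(ṁ c_p) = 9.2432 °C.
This is linear first-order; T(t) = T_ss + (T₀ − T_ss) e^(−t/τ).
T(75.4) = 9.2432 + (16.757)·e^(−75.4/52.069) = 9.2432 + (16.757)·0.23502 = 13.181 °C.

13.2 °C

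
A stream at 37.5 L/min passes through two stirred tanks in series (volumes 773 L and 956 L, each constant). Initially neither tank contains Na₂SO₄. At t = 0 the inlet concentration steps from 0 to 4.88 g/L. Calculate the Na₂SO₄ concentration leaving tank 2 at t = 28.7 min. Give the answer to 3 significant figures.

Time constants: τᵢ = Vᵢ/Q for each well-mixed tank.
τ₁ = 773/37.5 = 20.613 min; τ₂ = 956/37.5 = 25.493 min.
Tank 1: C₁ = C_in(1 − e^(−t/τ₁)). Tank 2 (τ₁ ≠ τ₂): C₂ = C_in[1 − (τ₁ e^(−t/τ₁) − τ₂ e^(−t/τ₂))/(τ₁ − τ₂)].
At t = 28.7: e^(−t/τ₁) = 0.24850, e^(−t/τ₂) = 0.32440.
C₂ = 4.88·[1 − (20.613·0.24850 − 25.493·0.32440)/(-4.8800)] = 4.88·0.35502 = 1.7325 g/L.

1.73 g/L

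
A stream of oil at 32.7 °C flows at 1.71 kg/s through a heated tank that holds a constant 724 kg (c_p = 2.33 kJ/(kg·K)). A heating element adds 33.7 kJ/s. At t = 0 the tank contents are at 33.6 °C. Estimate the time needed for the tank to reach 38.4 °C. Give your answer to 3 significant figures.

Energy balance: M c_p dT/dt = ṁ c_p (T_in − T) + 33.7.
τ = M/ṁ = 423.39 s; T_ss = T_in + Q̇/(ṁ c_p) = 41.158 °C.
T(t) = T_ss + (T₀ − T_ss) e^(−t/τ). Set T = 38.4:
e^(−t/τ) = (38.4 − 41.158)/(33.6 − 41.158) = 0.36493
t = −423.39 · ln(0.36493) = 426.80 s.

427 s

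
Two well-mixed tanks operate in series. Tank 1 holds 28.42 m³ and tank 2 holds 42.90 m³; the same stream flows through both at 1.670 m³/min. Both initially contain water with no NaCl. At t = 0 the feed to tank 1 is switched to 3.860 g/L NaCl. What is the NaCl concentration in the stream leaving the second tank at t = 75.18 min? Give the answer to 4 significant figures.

3.339 g/L

Species balance on tank i: dCᵢ/dt = (Cᵢ₋₁ − Cᵢ)/τᵢ with τᵢ = Vᵢ/Q.
τ₁ = 28.42/1.670 = 17.0180 min; τ₂ = 42.90/1.670 = 25.6886 min.
Solving the cascade with C₁(0)=C₂(0)=0 gives C₂(t) = C_in[1 − (τ₁ e^(−t/τ₁) − τ₂ e^(−t/τ₂))/(τ₁ − τ₂)].
At t = 75.18: e^(−t/τ₁) = 0.0120621, e^(−t/τ₂) = 0.0535796.
C₂ = 3.860·[1 − (17.0180·0.0120621 − 25.6886·0.0535796)/(-8.67066)] = 3.860·0.864934 = 3.33864 g/L.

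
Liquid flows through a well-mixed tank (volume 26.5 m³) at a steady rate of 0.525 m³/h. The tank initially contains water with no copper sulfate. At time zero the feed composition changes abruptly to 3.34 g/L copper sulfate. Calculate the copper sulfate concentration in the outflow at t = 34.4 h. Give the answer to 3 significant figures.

1.65 g/L

Transient balance on the dissolved component: V dC/dt = Q(C_in − C).
Time constant τ = V/Q = 26.5/0.525 = 50.476 h.
Integrating: C(t) = C_in + (C₀ − C_in) e^(−t/τ).
C(34.4) = 3.34 + (0 − 3.34)·e^(−34.4/50.476) = 3.34 + (-3.3400)·0.50585 = 1.6505 g/L.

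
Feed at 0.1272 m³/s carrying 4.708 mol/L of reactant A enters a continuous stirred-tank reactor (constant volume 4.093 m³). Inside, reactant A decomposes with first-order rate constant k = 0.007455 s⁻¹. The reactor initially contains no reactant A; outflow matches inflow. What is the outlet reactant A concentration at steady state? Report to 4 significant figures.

3.797 mol/L

Species balance: V dC/dt = Q C_in − Q C − k V C.
At steady state: 0 = Q C_in − (Q + kV) C_ss, so C_ss = Q C_in/(Q + kV).
C_ss = 0.1272·4.708/(0.1272 + 0.007455·4.093) = 0.598858/0.157713 = 3.79713 mol/L.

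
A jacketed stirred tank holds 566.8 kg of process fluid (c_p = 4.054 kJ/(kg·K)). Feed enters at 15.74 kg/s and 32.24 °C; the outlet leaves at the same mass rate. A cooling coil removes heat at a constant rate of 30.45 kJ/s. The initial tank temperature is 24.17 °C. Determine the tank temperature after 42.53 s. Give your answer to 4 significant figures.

First-law balance (no shaft work): M c_p dT/dt = ṁ c_p (T_in − T) − 30.45.
Rearrange: dT/dt = (T_ss − T)/τ with τ = M/ṁ = 36.0102 s and T_ss = T_in − Q̇/(ṁ c_p) = 31.7628 °C.
T approaches T_ss exponentially: T(t) = T_ss + (T₀ − T_ss) e^(−t/τ).
T(42.53) = 31.7628 + (-7.59280)·e^(−42.53/36.0102) = 31.7628 + (-7.59280)·0.306955 = 29.4322 °C.

29.43 °C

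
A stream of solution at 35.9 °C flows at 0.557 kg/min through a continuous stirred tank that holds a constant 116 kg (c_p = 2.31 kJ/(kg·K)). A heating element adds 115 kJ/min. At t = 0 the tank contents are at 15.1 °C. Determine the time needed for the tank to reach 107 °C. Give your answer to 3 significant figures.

M c_p dT/dt = ṁ c_p (T_in − T) + Q̇.
τ = M/ṁ = 208.26 min; T_ss = T_in + Q̇/(ṁ c_p) = 125.28 °C.
T(t) = T_ss + (T₀ − T_ss) e^(−t/τ). Set T = 107:
e^(−t/τ) = (107 − 125.28)/(15.1 − 125.28) = 0.16590
t = −208.26 · ln(0.16590) = 374.12 min.

374 min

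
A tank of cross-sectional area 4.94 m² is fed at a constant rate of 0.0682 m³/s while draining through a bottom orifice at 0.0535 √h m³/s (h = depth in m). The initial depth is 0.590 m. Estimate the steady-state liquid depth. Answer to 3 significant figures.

Mass balance (ρ constant): A dh/dt = Q_in − 0.0535 √h. At steady state dh/dt = 0:
Q_in = 0.0535 √h_ss ⇒ √h_ss = 0.0682/0.0535 = 1.2748.
h_ss = 1.2748² = 1.6250 m. (Since h₀ = 0.590 m < h_ss, the level will rise toward this value.)

1.63 m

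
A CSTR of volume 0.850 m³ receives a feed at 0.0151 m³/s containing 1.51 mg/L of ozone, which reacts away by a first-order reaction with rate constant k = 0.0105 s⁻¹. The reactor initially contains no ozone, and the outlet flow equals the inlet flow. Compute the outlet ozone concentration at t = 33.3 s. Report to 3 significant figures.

0.579 mg/L

Species balance: V dC/dt = Q C_in − Q C − k V C.
This is linear with rate a = Q/V + k = 0.028265 s⁻¹.
C_ss = Q C_in/(Q + kV) = 0.94905 mg/L; C(t) = C_ss + (C₀ − C_ss) e^(−a t).
C(33.3) = 0.94905 + (-0.94905)·e^(−0.028265·33.3) = 0.94905 + (-0.94905)·0.39015 = 0.57878 mg/L.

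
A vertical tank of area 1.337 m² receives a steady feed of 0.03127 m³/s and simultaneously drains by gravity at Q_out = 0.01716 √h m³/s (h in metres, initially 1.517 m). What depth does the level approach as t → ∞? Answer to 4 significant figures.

Level balance: A dh/dt = 0.03127 − 0.01716 √h. Setting dh/dt = 0:
Q_in = 0.01716 √h_ss ⇒ √h_ss = 0.03127/0.01716 = 1.82226.
h_ss = 1.82226² = 3.32064 m. (Since h₀ = 1.517 m < h_ss, the level will rise toward this value.)

3.321 m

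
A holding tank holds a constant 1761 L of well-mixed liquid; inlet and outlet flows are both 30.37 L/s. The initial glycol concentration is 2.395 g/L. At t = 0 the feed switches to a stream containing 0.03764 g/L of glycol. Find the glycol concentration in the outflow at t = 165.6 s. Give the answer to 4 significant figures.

Species balance on the tank: V dC/dt = Q(C_in − C).
Time constant τ = V/Q = 1761/30.37 = 57.9849 s.
C approaches C_in exponentially: C(t) = C_in + (C₀ − C_in) e^(−t/τ).
C(165.6) = 0.03764 + (2.395 − 0.03764)·e^(−165.6/57.9849) = 0.03764 + (2.35736)·0.0575030 = 0.173195 g/L.

0.1732 g/L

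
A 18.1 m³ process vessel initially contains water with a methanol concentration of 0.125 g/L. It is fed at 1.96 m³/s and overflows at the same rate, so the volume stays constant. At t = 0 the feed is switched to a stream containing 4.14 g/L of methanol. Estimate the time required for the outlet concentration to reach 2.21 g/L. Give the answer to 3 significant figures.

Species balance: V dC/dt = Q(C_in − C) ⇒ τ = V/Q = 9.2347 s.
C(t) = C_in + (C₀ − C_in) e^(−t/τ). Set C = 2.21 and solve for t:
e^(−t/τ) = (C − C_in)/(C₀ − C_in) = (2.21 − 4.14)/(0.125 − 4.14) = 0.48070
t = −τ ln(…) = 9.2347 × 0.73252 = 6.7646 s.

6.76 s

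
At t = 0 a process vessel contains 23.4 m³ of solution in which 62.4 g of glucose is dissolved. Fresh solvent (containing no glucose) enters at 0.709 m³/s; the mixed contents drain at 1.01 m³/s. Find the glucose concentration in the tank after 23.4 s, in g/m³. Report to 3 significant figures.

Total volume: dV/dt = Q_in − Q_out = -0.30100 m³/s, so V(t) = 23.4 − 0.30100 t and V(23.4) = 16.357 m³.
Species balance (pure solvent in): dm/dt = −Q_out · m/V(t).
dm/m = −Q_out dt/(V₀ − 0.30100 t); integrating gives ln(m/m₀) = −(Q_out/(Q_in−Q_out)) ln(V/V₀).
m = m₀ (V₀/V)^(Q_out/(Q_in−Q_out)) = 62.4 × (23.4/16.357)^(-3.3555) = 18.764 g.
C = m/V = 18.764/16.357 = 1.1472 g/m³.

1.15 g/m³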